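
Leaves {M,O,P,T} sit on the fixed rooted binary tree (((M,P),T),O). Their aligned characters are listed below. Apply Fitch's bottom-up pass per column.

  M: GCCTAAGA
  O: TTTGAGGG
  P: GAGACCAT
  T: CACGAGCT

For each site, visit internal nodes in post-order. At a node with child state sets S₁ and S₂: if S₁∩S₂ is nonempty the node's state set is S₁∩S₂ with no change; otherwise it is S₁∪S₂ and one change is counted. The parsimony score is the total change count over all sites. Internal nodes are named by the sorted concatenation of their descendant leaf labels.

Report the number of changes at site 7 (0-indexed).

2

site 0, node MP: M={G} ∩ P={G} → {G} (+0)
site 0, node MPT: MP={G} ∪ T={C} → {C,G} (+1)
site 0, node MOPT: MPT={C,G} ∪ O={T} → {C,G,T} (+1)
site 1, node MP: M={C} ∪ P={A} → {A,C} (+1)
site 1, node MPT: MP={A,C} ∩ T={A} → {A} (+0)
site 1, node MOPT: MPT={A} ∪ O={T} → {A,T} (+1)
site 2, node MP: M={C} ∪ P={G} → {C,G} (+1)
site 2, node MPT: MP={C,G} ∩ T={C} → {C} (+0)
site 2, node MOPT: MPT={C} ∪ O={T} → {C,T} (+1)
site 3, node MP: M={T} ∪ P={A} → {A,T} (+1)
site 3, node MPT: MP={A,T} ∪ T={G} → {A,G,T} (+1)
site 3, node MOPT: MPT={A,G,T} ∩ O={G} → {G} (+0)
site 4, node MP: M={A} ∪ P={C} → {A,C} (+1)
site 4, node MPT: MP={A,C} ∩ T={A} → {A} (+0)
site 4, node MOPT: MPT={A} ∩ O={A} → {A} (+0)
site 5, node MP: M={A} ∪ P={C} → {A,C} (+1)
site 5, node MPT: MP={A,C} ∪ T={G} → {A,C,G} (+1)
site 5, node MOPT: MPT={A,C,G} ∩ O={G} → {G} (+0)
site 6, node MP: M={G} ∪ P={A} → {A,G} (+1)
site 6, node MPT: MP={A,G} ∪ T={C} → {A,C,G} (+1)
site 6, node MOPT: MPT={A,C,G} ∩ O={G} → {G} (+0)
site 7, node MP: M={A} ∪ P={T} → {A,T} (+1)
site 7, node MPT: MP={A,T} ∩ T={T} → {T} (+0)
site 7, node MOPT: MPT={T} ∪ O={G} → {G,T} (+1)
per-site changes: [2, 2, 2, 2, 1, 2, 2, 2]; total = 15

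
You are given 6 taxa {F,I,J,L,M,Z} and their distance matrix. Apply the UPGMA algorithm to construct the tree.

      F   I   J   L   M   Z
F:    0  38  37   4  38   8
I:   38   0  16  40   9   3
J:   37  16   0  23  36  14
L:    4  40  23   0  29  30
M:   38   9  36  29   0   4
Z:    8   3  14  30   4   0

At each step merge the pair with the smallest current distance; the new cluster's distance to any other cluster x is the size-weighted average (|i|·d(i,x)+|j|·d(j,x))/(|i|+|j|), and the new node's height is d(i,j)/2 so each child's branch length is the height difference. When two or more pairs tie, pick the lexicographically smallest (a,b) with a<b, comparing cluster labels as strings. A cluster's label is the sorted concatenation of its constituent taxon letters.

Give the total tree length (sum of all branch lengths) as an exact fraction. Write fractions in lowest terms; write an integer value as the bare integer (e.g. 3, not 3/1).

1. join I+Z (d=3) ⇒ IZ; edges |I|=3/2, |Z|=3/2
  updated: d(F,IZ)=23, d(IZ,J)=15, d(IZ,L)=35, d(IZ,M)=13/2
2. join F+L (d=4) ⇒ FL; edges |F|=2, |L|=2
  updated: d(FL,IZ)=29, d(FL,J)=30, d(FL,M)=67/2
3. join IZ+M (d=13/2) ⇒ IMZ; edges |IZ|=7/4, |M|=13/4
  updated: d(FL,IMZ)=61/2, d(IMZ,J)=22
4. join IMZ+J (d=22) ⇒ IJMZ; edges |IMZ|=31/4, |J|=11
  updated: d(FL,IJMZ)=243/8
5. join FL+IJMZ (d=243/8) ⇒ FIJLMZ; edges |FL|=211/16, |IJMZ|=67/16
final tree: ((F:2,L:2):211/16,(((I:3/2,Z:3/2):7/4,M:13/4):31/4,J:11):67/16)
total length: 385/8

385/8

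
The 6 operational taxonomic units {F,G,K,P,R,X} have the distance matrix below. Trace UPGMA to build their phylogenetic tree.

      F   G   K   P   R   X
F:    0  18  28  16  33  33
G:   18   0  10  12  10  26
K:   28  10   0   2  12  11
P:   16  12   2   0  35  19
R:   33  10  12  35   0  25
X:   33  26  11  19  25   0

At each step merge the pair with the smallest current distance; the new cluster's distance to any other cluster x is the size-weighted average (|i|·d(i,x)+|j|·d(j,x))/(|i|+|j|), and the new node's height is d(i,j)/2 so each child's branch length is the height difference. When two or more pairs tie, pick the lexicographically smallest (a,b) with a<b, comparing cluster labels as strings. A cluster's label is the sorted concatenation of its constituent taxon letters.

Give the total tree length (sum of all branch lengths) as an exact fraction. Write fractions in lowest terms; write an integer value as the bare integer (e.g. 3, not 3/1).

491/10

1. join K+P (d=2) ⇒ KP; edges |K|=1, |P|=1
  updated: d(F,KP)=22, d(G,KP)=11, d(KP,R)=47/2, d(KP,X)=15
2. join G+R (d=10) ⇒ GR; edges |G|=5, |R|=5
  updated: d(F,GR)=51/2, d(GR,KP)=69/4, d(GR,X)=51/2
3. join KP+X (d=15) ⇒ KPX; edges |KP|=13/2, |X|=15/2
  updated: d(F,KPX)=77/3, d(GR,KPX)=20
4. join GR+KPX (d=20) ⇒ GKPRX; edges |GR|=5, |KPX|=5/2
  updated: d(F,GKPRX)=128/5
5. join F+GKPRX (d=128/5) ⇒ FGKPRX; edges |F|=64/5, |GKPRX|=14/5
final tree: (F:64/5,((G:5,R:5):5,((K:1,P:1):13/2,X:15/2):5/2):14/5)
total length: 491/10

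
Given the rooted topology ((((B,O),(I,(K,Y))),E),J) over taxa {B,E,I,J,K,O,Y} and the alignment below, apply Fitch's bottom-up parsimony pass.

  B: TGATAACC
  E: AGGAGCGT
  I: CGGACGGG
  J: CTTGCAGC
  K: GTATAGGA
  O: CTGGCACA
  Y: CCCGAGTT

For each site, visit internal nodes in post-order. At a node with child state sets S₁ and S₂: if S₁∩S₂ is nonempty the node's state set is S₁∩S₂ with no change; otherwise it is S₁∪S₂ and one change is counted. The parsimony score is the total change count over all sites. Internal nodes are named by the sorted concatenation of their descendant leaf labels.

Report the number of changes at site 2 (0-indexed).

site 0, node BO: B={T} ∪ O={C} → {C,T} (+1)
site 0, node KY: K={G} ∪ Y={C} → {C,G} (+1)
site 0, node IKY: I={C} ∩ KY={C,G} → {C} (+0)
site 0, node BIKOY: BO={C,T} ∩ IKY={C} → {C} (+0)
site 0, node BEIKOY: BIKOY={C} ∪ E={A} → {A,C} (+1)
site 0, node BEIJKOY: BEIKOY={A,C} ∩ J={C} → {C} (+0)
site 1, node BO: B={G} ∪ O={T} → {G,T} (+1)
site 1, node KY: K={T} ∪ Y={C} → {C,T} (+1)
site 1, node IKY: I={G} ∪ KY={C,T} → {C,G,T} (+1)
site 1, node BIKOY: BO={G,T} ∩ IKY={C,G,T} → {G,T} (+0)
site 1, node BEIKOY: BIKOY={G,T} ∩ E={G} → {G} (+0)
site 1, node BEIJKOY: BEIKOY={G} ∪ J={T} → {G,T} (+1)
site 2, node BO: B={A} ∪ O={G} → {A,G} (+1)
site 2, node KY: K={A} ∪ Y={C} → {A,C} (+1)
site 2, node IKY: I={G} ∪ KY={A,C} → {A,C,G} (+1)
site 2, node BIKOY: BO={A,G} ∩ IKY={A,C,G} → {A,G} (+0)
site 2, node BEIKOY: BIKOY={A,G} ∩ E={G} → {G} (+0)
site 2, node BEIJKOY: BEIKOY={G} ∪ J={T} → {G,T} (+1)
site 3, node BO: B={T} ∪ O={G} → {G,T} (+1)
site 3, node KY: K={T} ∪ Y={G} → {G,T} (+1)
site 3, node IKY: I={A} ∪ KY={G,T} → {A,G,T} (+1)
site 3, node BIKOY: BO={G,T} ∩ IKY={A,G,T} → {G,T} (+0)
site 3, node BEIKOY: BIKOY={G,T} ∪ E={A} → {A,G,T} (+1)
site 3, node BEIJKOY: BEIKOY={A,G,T} ∩ J={G} → {G} (+0)
site 4, node BO: B={A} ∪ O={C} → {A,C} (+1)
site 4, node KY: K={A} ∩ Y={A} → {A} (+0)
site 4, node IKY: I={C} ∪ KY={A} → {A,C} (+1)
site 4, node BIKOY: BO={A,C} ∩ IKY={A,C} → {A,C} (+0)
site 4, node BEIKOY: BIKOY={A,C} ∪ E={G} → {A,C,G} (+1)
site 4, node BEIJKOY: BEIKOY={A,C,G} ∩ J={C} → {C} (+0)
site 5, node BO: B={A} ∩ O={A} → {A} (+0)
site 5, node KY: K={G} ∩ Y={G} → {G} (+0)
site 5, node IKY: I={G} ∩ KY={G} → {G} (+0)
site 5, node BIKOY: BO={A} ∪ IKY={G} → {A,G} (+1)
site 5, node BEIKOY: BIKOY={A,G} ∪ E={C} → {A,C,G} (+1)
site 5, node BEIJKOY: BEIKOY={A,C,G} ∩ J={A} → {A} (+0)
site 6, node BO: B={C} ∩ O={C} → {C} (+0)
site 6, node KY: K={G} ∪ Y={T} → {G,T} (+1)
site 6, node IKY: I={G} ∩ KY={G,T} → {G} (+0)
site 6, node BIKOY: BO={C} ∪ IKY={G} → {C,G} (+1)
site 6, node BEIKOY: BIKOY={C,G} ∩ E={G} → {G} (+0)
site 6, node BEIJKOY: BEIKOY={G} ∩ J={G} → {G} (+0)
site 7, node BO: B={C} ∪ O={A} → {A,C} (+1)
site 7, node KY: K={A} ∪ Y={T} → {A,T} (+1)
site 7, node IKY: I={G} ∪ KY={A,T} → {A,G,T} (+1)
site 7, node BIKOY: BO={A,C} ∩ IKY={A,G,T} → {A} (+0)
site 7, node BEIKOY: BIKOY={A} ∪ E={T} → {A,T} (+1)
site 7, node BEIJKOY: BEIKOY={A,T} ∪ J={C} → {A,C,T} (+1)
per-site changes: [3, 4, 4, 4, 3, 2, 2, 5]; total = 27

4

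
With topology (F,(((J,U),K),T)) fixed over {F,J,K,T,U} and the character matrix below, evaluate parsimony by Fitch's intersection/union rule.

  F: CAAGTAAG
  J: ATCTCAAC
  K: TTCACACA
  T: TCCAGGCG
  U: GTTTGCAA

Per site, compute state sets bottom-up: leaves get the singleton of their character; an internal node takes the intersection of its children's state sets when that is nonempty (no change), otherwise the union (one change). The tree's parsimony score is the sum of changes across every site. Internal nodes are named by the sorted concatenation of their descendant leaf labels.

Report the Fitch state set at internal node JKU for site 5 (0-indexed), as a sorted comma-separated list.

[col 0] JU: children J:{A}, U:{G} ∪→ {A,G}; cost 1
[col 0] JKU: children JU:{A,G}, K:{T} ∪→ {A,G,T}; cost 1
[col 0] JKTU: children JKU:{A,G,T}, T:{T} ∩→ {T}; cost 0
[col 0] FJKTU: children F:{C}, JKTU:{T} ∪→ {C,T}; cost 1
[col 1] JU: children J:{T}, U:{T} ∩→ {T}; cost 0
[col 1] JKU: children JU:{T}, K:{T} ∩→ {T}; cost 0
[col 1] JKTU: children JKU:{T}, T:{C} ∪→ {C,T}; cost 1
[col 1] FJKTU: children F:{A}, JKTU:{C,T} ∪→ {A,C,T}; cost 1
[col 2] JU: children J:{C}, U:{T} ∪→ {C,T}; cost 1
[col 2] JKU: children JU:{C,T}, K:{C} ∩→ {C}; cost 0
[col 2] JKTU: children JKU:{C}, T:{C} ∩→ {C}; cost 0
[col 2] FJKTU: children F:{A}, JKTU:{C} ∪→ {A,C}; cost 1
[col 3] JU: children J:{T}, U:{T} ∩→ {T}; cost 0
[col 3] JKU: children JU:{T}, K:{A} ∪→ {A,T}; cost 1
[col 3] JKTU: children JKU:{A,T}, T:{A} ∩→ {A}; cost 0
[col 3] FJKTU: children F:{G}, JKTU:{A} ∪→ {A,G}; cost 1
[col 4] JU: children J:{C}, U:{G} ∪→ {C,G}; cost 1
[col 4] JKU: children JU:{C,G}, K:{C} ∩→ {C}; cost 0
[col 4] JKTU: children JKU:{C}, T:{G} ∪→ {C,G}; cost 1
[col 4] FJKTU: children F:{T}, JKTU:{C,G} ∪→ {C,G,T}; cost 1
[col 5] JU: children J:{A}, U:{C} ∪→ {A,C}; cost 1
[col 5] JKU: children JU:{A,C}, K:{A} ∩→ {A}; cost 0
[col 5] JKTU: children JKU:{A}, T:{G} ∪→ {A,G}; cost 1
[col 5] FJKTU: children F:{A}, JKTU:{A,G} ∩→ {A}; cost 0
[col 6] JU: children J:{A}, U:{A} ∩→ {A}; cost 0
[col 6] JKU: children JU:{A}, K:{C} ∪→ {A,C}; cost 1
[col 6] JKTU: children JKU:{A,C}, T:{C} ∩→ {C}; cost 0
[col 6] FJKTU: children F:{A}, JKTU:{C} ∪→ {A,C}; cost 1
[col 7] JU: children J:{C}, U:{A} ∪→ {A,C}; cost 1
[col 7] JKU: children JU:{A,C}, K:{A} ∩→ {A}; cost 0
[col 7] JKTU: children JKU:{A}, T:{G} ∪→ {A,G}; cost 1
[col 7] FJKTU: children F:{G}, JKTU:{A,G} ∩→ {G}; cost 0
per-site changes: [3, 2, 2, 2, 3, 2, 2, 2]; total = 18

A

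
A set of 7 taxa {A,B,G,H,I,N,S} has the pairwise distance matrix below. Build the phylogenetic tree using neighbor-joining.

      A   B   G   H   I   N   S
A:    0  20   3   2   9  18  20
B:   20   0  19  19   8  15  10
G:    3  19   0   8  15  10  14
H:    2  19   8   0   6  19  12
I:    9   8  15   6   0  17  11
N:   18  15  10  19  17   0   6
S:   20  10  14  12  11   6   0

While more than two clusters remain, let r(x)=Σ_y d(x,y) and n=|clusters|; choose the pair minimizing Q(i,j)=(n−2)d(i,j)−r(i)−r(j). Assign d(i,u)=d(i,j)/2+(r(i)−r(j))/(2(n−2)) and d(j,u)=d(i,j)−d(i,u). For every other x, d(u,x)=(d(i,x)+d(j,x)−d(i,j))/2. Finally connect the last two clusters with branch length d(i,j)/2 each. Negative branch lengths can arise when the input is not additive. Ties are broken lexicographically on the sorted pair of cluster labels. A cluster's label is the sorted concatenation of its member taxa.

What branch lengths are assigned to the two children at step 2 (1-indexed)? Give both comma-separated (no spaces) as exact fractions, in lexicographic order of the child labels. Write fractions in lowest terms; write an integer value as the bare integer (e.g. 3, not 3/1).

35/16,37/16

iteration 1: select A,H (d=2, Q=-128); attach at lengths (8/5, 2/5); label the merged cluster AH
  updated: d(AH,B)=37/2, d(AH,G)=9/2, d(AH,I)=13/2, d(AH,N)=35/2, d(AH,S)=15
iteration 2: select AH,G (d=9/2, Q=-213/2); attach at lengths (35/16, 37/16); label the merged cluster AGH
  updated: d(AGH,B)=33/2, d(AGH,I)=17/2, d(AGH,N)=23/2, d(AGH,S)=49/4
iteration 3: select N,S (d=6, Q=-283/4); attach at lengths (113/24, 31/24); label the merged cluster NS
  updated: d(AGH,NS)=71/8, d(B,NS)=19/2, d(I,NS)=11
iteration 4: select AGH,NS (d=71/8, Q=-91/2); attach at lengths (89/16, 53/16); label the merged cluster AGHNS
  updated: d(AGHNS,B)=137/16, d(AGHNS,I)=85/16
iteration 5: select AGHNS,B (d=137/16, Q=-175/8); attach at lengths (47/16, 45/8); label the merged cluster ABGHNS
  updated: d(ABGHNS,I)=19/8
iteration 6: select ABGHNS,I (d=19/8); attach at lengths (19/16, 19/16); label the merged cluster ABGHINS
final tree: (((((A:8/5,H:2/5):35/16,G:37/16):89/16,(N:113/24,S:31/24):53/16):47/16,B:45/8):19/16,I:19/16)
total length: 517/16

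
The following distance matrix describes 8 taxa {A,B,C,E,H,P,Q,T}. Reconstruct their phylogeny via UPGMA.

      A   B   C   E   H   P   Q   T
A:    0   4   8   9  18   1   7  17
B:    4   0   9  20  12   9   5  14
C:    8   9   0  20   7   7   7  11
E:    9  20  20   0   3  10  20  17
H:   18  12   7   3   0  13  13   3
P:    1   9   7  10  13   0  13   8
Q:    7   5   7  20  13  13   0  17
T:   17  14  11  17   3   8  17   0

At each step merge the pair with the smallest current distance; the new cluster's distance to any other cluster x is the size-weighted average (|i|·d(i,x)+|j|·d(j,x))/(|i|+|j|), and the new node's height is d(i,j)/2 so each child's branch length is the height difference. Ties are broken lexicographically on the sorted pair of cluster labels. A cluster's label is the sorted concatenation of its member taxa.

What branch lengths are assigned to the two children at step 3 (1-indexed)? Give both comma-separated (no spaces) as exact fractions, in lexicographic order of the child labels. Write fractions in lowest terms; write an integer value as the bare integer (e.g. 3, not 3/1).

5/2,5/2

1. join A+P (d=1) ⇒ AP; edges |A|=1/2, |P|=1/2
  updated: d(AP,B)=13/2, d(AP,C)=15/2, d(AP,E)=19/2, d(AP,H)=31/2, d(AP,Q)=10, d(AP,T)=25/2
2. join E+H (d=3) ⇒ EH; edges |E|=3/2, |H|=3/2
  updated: d(AP,EH)=25/2, d(B,EH)=16, d(C,EH)=27/2, d(EH,Q)=33/2, d(EH,T)=10
3. join B+Q (d=5) ⇒ BQ; edges |B|=5/2, |Q|=5/2
  updated: d(AP,BQ)=33/4, d(BQ,C)=8, d(BQ,EH)=65/4, d(BQ,T)=31/2
4. join AP+C (d=15/2) ⇒ ACP; edges |AP|=13/4, |C|=15/4
  updated: d(ACP,BQ)=49/6, d(ACP,EH)=77/6, d(ACP,T)=12
5. join ACP+BQ (d=49/6) ⇒ ABCPQ; edges |ACP|=1/3, |BQ|=19/12
  updated: d(ABCPQ,EH)=71/5, d(ABCPQ,T)=67/5
6. join EH+T (d=10) ⇒ EHT; edges |EH|=7/2, |T|=5
  updated: d(ABCPQ,EHT)=209/15
7. join ABCPQ+EHT (d=209/15) ⇒ ABCEHPQT; edges |ABCPQ|=173/60, |EHT|=59/30
final tree: ((((A:1/2,P:1/2):13/4,C:15/4):1/3,(B:5/2,Q:5/2):19/12):173/60,((E:3/2,H:3/2):7/2,T:5):59/30)
total length: 469/15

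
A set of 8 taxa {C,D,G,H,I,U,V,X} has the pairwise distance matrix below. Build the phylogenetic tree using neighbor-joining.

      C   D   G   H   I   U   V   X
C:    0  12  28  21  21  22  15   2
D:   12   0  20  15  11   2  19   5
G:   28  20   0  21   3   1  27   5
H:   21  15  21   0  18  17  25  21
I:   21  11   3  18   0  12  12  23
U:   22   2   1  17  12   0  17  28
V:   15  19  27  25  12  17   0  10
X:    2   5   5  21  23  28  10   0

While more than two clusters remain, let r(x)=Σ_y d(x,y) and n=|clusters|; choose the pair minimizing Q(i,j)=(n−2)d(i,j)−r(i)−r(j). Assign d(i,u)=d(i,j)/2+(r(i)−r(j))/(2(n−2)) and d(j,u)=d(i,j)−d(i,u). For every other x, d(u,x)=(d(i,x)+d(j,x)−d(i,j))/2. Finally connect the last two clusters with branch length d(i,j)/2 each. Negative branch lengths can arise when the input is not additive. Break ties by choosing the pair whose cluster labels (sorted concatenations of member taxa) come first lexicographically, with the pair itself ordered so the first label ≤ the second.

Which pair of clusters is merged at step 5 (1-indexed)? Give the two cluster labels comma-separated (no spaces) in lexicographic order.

CVX,D

1. join C+X (d=2, Q=-203) ⇒ CX; edges |C|=13/4, |X|=-5/4
  updated: d(CX,D)=15/2, d(CX,G)=31/2, d(CX,H)=20, d(CX,I)=21, d(CX,U)=24, d(CX,V)=23/2
2. join G+U (d=1, Q=-311/2) ⇒ GU; edges |G|=39/20, |U|=-19/20
  updated: d(CX,GU)=77/4, d(D,GU)=21/2, d(GU,H)=37/2, d(GU,I)=7, d(GU,V)=43/2
3. join CX+V (d=23/2, Q=-489/4) ⇒ CVX; edges |CX|=145/32, |V|=223/32
  updated: d(CVX,D)=15/2, d(CVX,GU)=117/8, d(CVX,H)=67/4, d(CVX,I)=43/4
4. join GU+I (d=7, Q=-611/8) ⇒ GIU; edges |GU|=199/48, |I|=137/48
  updated: d(CVX,GIU)=147/16, d(D,GIU)=29/4, d(GIU,H)=59/4
5. join CVX+D (d=15/2, Q=-771/16) ⇒ CDVX; edges |CVX|=299/64, |D|=181/64
  updated: d(CDVX,GIU)=143/32, d(CDVX,H)=97/8
6. join CDVX+GIU (d=143/32, Q=-1003/32) ⇒ CDGIUVX; edges |CDVX|=59/64, |GIU|=227/64
  updated: d(CDGIUVX,H)=717/64
7. join CDGIUVX+H (d=717/64) ⇒ CDGHIUVX; edges |CDGIUVX|=717/128, |H|=717/128
final tree: (((((C:13/4,X:-5/4):145/32,V:223/32):299/64,D:181/64):59/64,((G:39/20,U:-19/20):199/48,I:137/48):227/64):717/128,H:717/128)
total length: 2859/64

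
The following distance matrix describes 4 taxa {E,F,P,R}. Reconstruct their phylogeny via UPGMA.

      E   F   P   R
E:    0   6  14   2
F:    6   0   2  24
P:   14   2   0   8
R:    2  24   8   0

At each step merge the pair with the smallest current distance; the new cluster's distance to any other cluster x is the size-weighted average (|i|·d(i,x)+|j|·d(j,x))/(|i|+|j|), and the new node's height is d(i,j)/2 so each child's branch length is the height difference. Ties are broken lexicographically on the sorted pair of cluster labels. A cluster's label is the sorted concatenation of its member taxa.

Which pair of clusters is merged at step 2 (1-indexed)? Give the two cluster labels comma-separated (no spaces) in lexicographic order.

1. join E+R (d=2) ⇒ ER; edges |E|=1, |R|=1
  updated: d(ER,F)=15, d(ER,P)=11
2. join F+P (d=2) ⇒ FP; edges |F|=1, |P|=1
  updated: d(ER,FP)=13
3. join ER+FP (d=13) ⇒ EFPR; edges |ER|=11/2, |FP|=11/2
final tree: ((E:1,R:1):11/2,(F:1,P:1):11/2)
total length: 15

F,P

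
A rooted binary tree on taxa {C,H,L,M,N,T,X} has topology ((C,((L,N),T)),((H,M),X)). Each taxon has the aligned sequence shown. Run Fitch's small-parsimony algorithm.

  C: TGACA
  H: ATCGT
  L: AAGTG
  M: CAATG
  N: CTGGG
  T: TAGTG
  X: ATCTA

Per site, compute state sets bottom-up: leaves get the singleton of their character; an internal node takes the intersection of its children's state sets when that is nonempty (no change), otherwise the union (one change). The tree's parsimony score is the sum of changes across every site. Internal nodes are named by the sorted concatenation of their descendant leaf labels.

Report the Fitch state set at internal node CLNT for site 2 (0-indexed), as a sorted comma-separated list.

LN@0: {A} ∪ {C} = {A,C} (union, +1)
LNT@0: {A,C} ∪ {T} = {A,C,T} (union, +1)
CLNT@0: {T} ∩ {A,C,T} = {T} (intersection, +0)
HM@0: {A} ∪ {C} = {A,C} (union, +1)
HMX@0: {A,C} ∩ {A} = {A} (intersection, +0)
CHLMNTX@0: {T} ∪ {A} = {A,T} (union, +1)
LN@1: {A} ∪ {T} = {A,T} (union, +1)
LNT@1: {A,T} ∩ {A} = {A} (intersection, +0)
CLNT@1: {G} ∪ {A} = {A,G} (union, +1)
HM@1: {T} ∪ {A} = {A,T} (union, +1)
HMX@1: {A,T} ∩ {T} = {T} (intersection, +0)
CHLMNTX@1: {A,G} ∪ {T} = {A,G,T} (union, +1)
LN@2: {G} ∩ {G} = {G} (intersection, +0)
LNT@2: {G} ∩ {G} = {G} (intersection, +0)
CLNT@2: {A} ∪ {G} = {A,G} (union, +1)
HM@2: {C} ∪ {A} = {A,C} (union, +1)
HMX@2: {A,C} ∩ {C} = {C} (intersection, +0)
CHLMNTX@2: {A,G} ∪ {C} = {A,C,G} (union, +1)
LN@3: {T} ∪ {G} = {G,T} (union, +1)
LNT@3: {G,T} ∩ {T} = {T} (intersection, +0)
CLNT@3: {C} ∪ {T} = {C,T} (union, +1)
HM@3: {G} ∪ {T} = {G,T} (union, +1)
HMX@3: {G,T} ∩ {T} = {T} (intersection, +0)
CHLMNTX@3: {C,T} ∩ {T} = {T} (intersection, +0)
LN@4: {G} ∩ {G} = {G} (intersection, +0)
LNT@4: {G} ∩ {G} = {G} (intersection, +0)
CLNT@4: {A} ∪ {G} = {A,G} (union, +1)
HM@4: {T} ∪ {G} = {G,T} (union, +1)
HMX@4: {G,T} ∪ {A} = {A,G,T} (union, +1)
CHLMNTX@4: {A,G} ∩ {A,G,T} = {A,G} (intersection, +0)
per-site changes: [4, 4, 3, 3, 3]; total = 17

A,G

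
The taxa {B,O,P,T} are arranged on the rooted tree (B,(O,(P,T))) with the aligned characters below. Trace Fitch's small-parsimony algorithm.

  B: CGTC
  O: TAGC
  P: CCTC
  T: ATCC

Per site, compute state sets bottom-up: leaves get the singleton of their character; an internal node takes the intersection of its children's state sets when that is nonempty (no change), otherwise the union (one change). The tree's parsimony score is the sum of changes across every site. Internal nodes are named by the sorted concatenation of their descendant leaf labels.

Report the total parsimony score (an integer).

7

site 0, node PT: P={C} ∪ T={A} → {A,C} (+1)
site 0, node OPT: O={T} ∪ PT={A,C} → {A,C,T} (+1)
site 0, node BOPT: B={C} ∩ OPT={A,C,T} → {C} (+0)
site 1, node PT: P={C} ∪ T={T} → {C,T} (+1)
site 1, node OPT: O={A} ∪ PT={C,T} → {A,C,T} (+1)
site 1, node BOPT: B={G} ∪ OPT={A,C,T} → {A,C,G,T} (+1)
site 2, node PT: P={T} ∪ T={C} → {C,T} (+1)
site 2, node OPT: O={G} ∪ PT={C,T} → {C,G,T} (+1)
site 2, node BOPT: B={T} ∩ OPT={C,G,T} → {T} (+0)
site 3, node PT: P={C} ∩ T={C} → {C} (+0)
site 3, node OPT: O={C} ∩ PT={C} → {C} (+0)
site 3, node BOPT: B={C} ∩ OPT={C} → {C} (+0)
per-site changes: [2, 3, 2, 0]; total = 7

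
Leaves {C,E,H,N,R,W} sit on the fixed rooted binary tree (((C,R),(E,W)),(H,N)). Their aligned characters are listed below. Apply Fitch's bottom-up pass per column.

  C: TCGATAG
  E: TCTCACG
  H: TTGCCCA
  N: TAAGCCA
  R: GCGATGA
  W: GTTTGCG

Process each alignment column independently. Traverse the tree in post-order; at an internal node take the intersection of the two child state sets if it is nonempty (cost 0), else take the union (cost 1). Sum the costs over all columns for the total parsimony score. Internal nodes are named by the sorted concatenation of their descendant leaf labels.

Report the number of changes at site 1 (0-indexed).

site 0, node CR: C={T} ∪ R={G} → {G,T} (+1)
site 0, node EW: E={T} ∪ W={G} → {G,T} (+1)
site 0, node CERW: CR={G,T} ∩ EW={G,T} → {G,T} (+0)
site 0, node HN: H={T} ∩ N={T} → {T} (+0)
site 0, node CEHNRW: CERW={G,T} ∩ HN={T} → {T} (+0)
site 1, node CR: C={C} ∩ R={C} → {C} (+0)
site 1, node EW: E={C} ∪ W={T} → {C,T} (+1)
site 1, node CERW: CR={C} ∩ EW={C,T} → {C} (+0)
site 1, node HN: H={T} ∪ N={A} → {A,T} (+1)
site 1, node CEHNRW: CERW={C} ∪ HN={A,T} → {A,C,T} (+1)
site 2, node CR: C={G} ∩ R={G} → {G} (+0)
site 2, node EW: E={T} ∩ W={T} → {T} (+0)
site 2, node CERW: CR={G} ∪ EW={T} → {G,T} (+1)
site 2, node HN: H={G} ∪ N={A} → {A,G} (+1)
site 2, node CEHNRW: CERW={G,T} ∩ HN={A,G} → {G} (+0)
site 3, node CR: C={A} ∩ R={A} → {A} (+0)
site 3, node EW: E={C} ∪ W={T} → {C,T} (+1)
site 3, node CERW: CR={A} ∪ EW={C,T} → {A,C,T} (+1)
site 3, node HN: H={C} ∪ N={G} → {C,G} (+1)
site 3, node CEHNRW: CERW={A,C,T} ∩ HN={C,G} → {C} (+0)
site 4, node CR: C={T} ∩ R={T} → {T} (+0)
site 4, node EW: E={A} ∪ W={G} → {A,G} (+1)
site 4, node CERW: CR={T} ∪ EW={A,G} → {A,G,T} (+1)
site 4, node HN: H={C} ∩ N={C} → {C} (+0)
site 4, node CEHNRW: CERW={A,G,T} ∪ HN={C} → {A,C,G,T} (+1)
site 5, node CR: C={A} ∪ R={G} → {A,G} (+1)
site 5, node EW: E={C} ∩ W={C} → {C} (+0)
site 5, node CERW: CR={A,G} ∪ EW={C} → {A,C,G} (+1)
site 5, node HN: H={C} ∩ N={C} → {C} (+0)
site 5, node CEHNRW: CERW={A,C,G} ∩ HN={C} → {C} (+0)
site 6, node CR: C={G} ∪ R={A} → {A,G} (+1)
site 6, node EW: E={G} ∩ W={G} → {G} (+0)
site 6, node CERW: CR={A,G} ∩ EW={G} → {G} (+0)
site 6, node HN: H={A} ∩ N={A} → {A} (+0)
site 6, node CEHNRW: CERW={G} ∪ HN={A} → {A,G} (+1)
per-site changes: [2, 3, 2, 3, 3, 2, 2]; total = 17

3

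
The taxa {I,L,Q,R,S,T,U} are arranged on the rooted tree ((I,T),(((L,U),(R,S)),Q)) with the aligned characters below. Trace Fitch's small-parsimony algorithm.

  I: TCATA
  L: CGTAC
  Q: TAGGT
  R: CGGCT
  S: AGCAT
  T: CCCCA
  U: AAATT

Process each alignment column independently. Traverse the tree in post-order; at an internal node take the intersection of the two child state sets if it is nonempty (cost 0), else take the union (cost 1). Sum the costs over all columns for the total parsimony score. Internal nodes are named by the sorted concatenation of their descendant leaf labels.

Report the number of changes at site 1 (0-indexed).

[col 0] IT: children I:{T}, T:{C} ∪→ {C,T}; cost 1
[col 0] LU: children L:{C}, U:{A} ∪→ {A,C}; cost 1
[col 0] RS: children R:{C}, S:{A} ∪→ {A,C}; cost 1
[col 0] LRSU: children LU:{A,C}, RS:{A,C} ∩→ {A,C}; cost 0
[col 0] LQRSU: children LRSU:{A,C}, Q:{T} ∪→ {A,C,T}; cost 1
[col 0] ILQRSTU: children IT:{C,T}, LQRSU:{A,C,T} ∩→ {C,T}; cost 0
[col 1] IT: children I:{C}, T:{C} ∩→ {C}; cost 0
[col 1] LU: children L:{G}, U:{A} ∪→ {A,G}; cost 1
[col 1] RS: children R:{G}, S:{G} ∩→ {G}; cost 0
[col 1] LRSU: children LU:{A,G}, RS:{G} ∩→ {G}; cost 0
[col 1] LQRSU: children LRSU:{G}, Q:{A} ∪→ {A,G}; cost 1
[col 1] ILQRSTU: children IT:{C}, LQRSU:{A,G} ∪→ {A,C,G}; cost 1
[col 2] IT: children I:{A}, T:{C} ∪→ {A,C}; cost 1
[col 2] LU: children L:{T}, U:{A} ∪→ {A,T}; cost 1
[col 2] RS: children R:{G}, S:{C} ∪→ {C,G}; cost 1
[col 2] LRSU: children LU:{A,T}, RS:{C,G} ∪→ {A,C,G,T}; cost 1
[col 2] LQRSU: children LRSU:{A,C,G,T}, Q:{G} ∩→ {G}; cost 0
[col 2] ILQRSTU: children IT:{A,C}, LQRSU:{G} ∪→ {A,C,G}; cost 1
[col 3] IT: children I:{T}, T:{C} ∪→ {C,T}; cost 1
[col 3] LU: children L:{A}, U:{T} ∪→ {A,T}; cost 1
[col 3] RS: children R:{C}, S:{A} ∪→ {A,C}; cost 1
[col 3] LRSU: children LU:{A,T}, RS:{A,C} ∩→ {A}; cost 0
[col 3] LQRSU: children LRSU:{A}, Q:{G} ∪→ {A,G}; cost 1
[col 3] ILQRSTU: children IT:{C,T}, LQRSU:{A,G} ∪→ {A,C,G,T}; cost 1
[col 4] IT: children I:{A}, T:{A} ∩→ {A}; cost 0
[col 4] LU: children L:{C}, U:{T} ∪→ {C,T}; cost 1
[col 4] RS: children R:{T}, S:{T} ∩→ {T}; cost 0
[col 4] LRSU: children LU:{C,T}, RS:{T} ∩→ {T}; cost 0
[col 4] LQRSU: children LRSU:{T}, Q:{T} ∩→ {T}; cost 0
[col 4] ILQRSTU: children IT:{A}, LQRSU:{T} ∪→ {A,T}; cost 1
per-site changes: [4, 3, 5, 5, 2]; total = 19

3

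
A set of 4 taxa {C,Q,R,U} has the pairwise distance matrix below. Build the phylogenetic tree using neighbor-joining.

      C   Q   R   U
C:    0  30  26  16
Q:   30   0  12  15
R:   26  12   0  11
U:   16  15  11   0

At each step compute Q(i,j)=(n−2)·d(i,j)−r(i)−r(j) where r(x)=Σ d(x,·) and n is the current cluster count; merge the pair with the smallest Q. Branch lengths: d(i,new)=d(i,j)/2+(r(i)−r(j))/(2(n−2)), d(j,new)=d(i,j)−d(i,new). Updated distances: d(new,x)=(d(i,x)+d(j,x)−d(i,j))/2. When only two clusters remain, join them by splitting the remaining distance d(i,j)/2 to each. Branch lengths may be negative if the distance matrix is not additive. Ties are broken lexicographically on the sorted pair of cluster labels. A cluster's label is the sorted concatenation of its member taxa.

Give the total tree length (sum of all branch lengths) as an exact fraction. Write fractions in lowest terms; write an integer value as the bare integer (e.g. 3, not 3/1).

step 1: merge (C,U) at d=16, Q=-82; branch lengths C→31/2, U→1/2; new cluster CU
  updated: d(CU,Q)=29/2, d(CU,R)=21/2
step 2: merge (CU,Q) at d=29/2, Q=-37; branch lengths CU→13/2, Q→8; new cluster CQU
  updated: d(CQU,R)=4
step 3: merge (CQU,R) at d=4; branch lengths CQU→2, R→2; new cluster CQRU
final tree: (((C:31/2,U:1/2):13/2,Q:8):2,R:2)
total length: 69/2

69/2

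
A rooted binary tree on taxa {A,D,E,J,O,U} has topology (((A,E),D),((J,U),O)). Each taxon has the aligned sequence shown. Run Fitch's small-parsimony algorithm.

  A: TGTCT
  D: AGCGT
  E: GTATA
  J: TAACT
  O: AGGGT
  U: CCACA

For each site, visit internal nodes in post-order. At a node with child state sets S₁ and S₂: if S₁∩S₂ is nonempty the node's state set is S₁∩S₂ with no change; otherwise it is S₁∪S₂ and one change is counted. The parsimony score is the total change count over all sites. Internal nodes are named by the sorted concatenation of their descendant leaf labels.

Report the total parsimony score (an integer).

15

site 0, node AE: A={T} ∪ E={G} → {G,T} (+1)
site 0, node ADE: AE={G,T} ∪ D={A} → {A,G,T} (+1)
site 0, node JU: J={T} ∪ U={C} → {C,T} (+1)
site 0, node JOU: JU={C,T} ∪ O={A} → {A,C,T} (+1)
site 0, node ADEJOU: ADE={A,G,T} ∩ JOU={A,C,T} → {A,T} (+0)
site 1, node AE: A={G} ∪ E={T} → {G,T} (+1)
site 1, node ADE: AE={G,T} ∩ D={G} → {G} (+0)
site 1, node JU: J={A} ∪ U={C} → {A,C} (+1)
site 1, node JOU: JU={A,C} ∪ O={G} → {A,C,G} (+1)
site 1, node ADEJOU: ADE={G} ∩ JOU={A,C,G} → {G} (+0)
site 2, node AE: A={T} ∪ E={A} → {A,T} (+1)
site 2, node ADE: AE={A,T} ∪ D={C} → {A,C,T} (+1)
site 2, node JU: J={A} ∩ U={A} → {A} (+0)
site 2, node JOU: JU={A} ∪ O={G} → {A,G} (+1)
site 2, node ADEJOU: ADE={A,C,T} ∩ JOU={A,G} → {A} (+0)
site 3, node AE: A={C} ∪ E={T} → {C,T} (+1)
site 3, node ADE: AE={C,T} ∪ D={G} → {C,G,T} (+1)
site 3, node JU: J={C} ∩ U={C} → {C} (+0)
site 3, node JOU: JU={C} ∪ O={G} → {C,G} (+1)
site 3, node ADEJOU: ADE={C,G,T} ∩ JOU={C,G} → {C,G} (+0)
site 4, node AE: A={T} ∪ E={A} → {A,T} (+1)
site 4, node ADE: AE={A,T} ∩ D={T} → {T} (+0)
site 4, node JU: J={T} ∪ U={A} → {A,T} (+1)
site 4, node JOU: JU={A,T} ∩ O={T} → {T} (+0)
site 4, node ADEJOU: ADE={T} ∩ JOU={T} → {T} (+0)
per-site changes: [4, 3, 3, 3, 2]; total = 15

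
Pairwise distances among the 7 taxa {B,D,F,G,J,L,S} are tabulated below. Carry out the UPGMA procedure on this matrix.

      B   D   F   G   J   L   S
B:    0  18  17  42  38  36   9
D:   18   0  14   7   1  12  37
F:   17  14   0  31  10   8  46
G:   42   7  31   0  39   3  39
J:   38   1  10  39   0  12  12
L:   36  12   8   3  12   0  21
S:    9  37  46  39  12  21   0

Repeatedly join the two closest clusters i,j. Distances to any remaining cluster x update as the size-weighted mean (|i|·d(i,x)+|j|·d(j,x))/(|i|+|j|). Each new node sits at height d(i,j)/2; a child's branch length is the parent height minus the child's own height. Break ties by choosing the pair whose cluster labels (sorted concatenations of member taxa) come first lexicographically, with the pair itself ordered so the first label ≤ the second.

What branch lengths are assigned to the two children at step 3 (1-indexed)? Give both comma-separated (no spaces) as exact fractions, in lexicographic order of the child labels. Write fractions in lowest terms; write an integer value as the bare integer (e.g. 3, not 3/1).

9/2,9/2

iteration 1: select D,J (d=1); attach at lengths (1/2, 1/2); label the merged cluster DJ
  updated: d(B,DJ)=28, d(DJ,F)=12, d(DJ,G)=23, d(DJ,L)=12, d(DJ,S)=49/2
iteration 2: select G,L (d=3); attach at lengths (3/2, 3/2); label the merged cluster GL
  updated: d(B,GL)=39, d(DJ,GL)=35/2, d(F,GL)=39/2, d(GL,S)=30
iteration 3: select B,S (d=9); attach at lengths (9/2, 9/2); label the merged cluster BS
  updated: d(BS,DJ)=105/4, d(BS,F)=63/2, d(BS,GL)=69/2
iteration 4: select DJ,F (d=12); attach at lengths (11/2, 6); label the merged cluster DFJ
  updated: d(BS,DFJ)=28, d(DFJ,GL)=109/6
iteration 5: select DFJ,GL (d=109/6); attach at lengths (37/12, 91/12); label the merged cluster DFGJL
  updated: d(BS,DFGJL)=153/5
iteration 6: select BS,DFGJL (d=153/5); attach at lengths (54/5, 373/60); label the merged cluster BDFGJLS
final tree: ((B:9/2,S:9/2):54/5,(((D:1/2,J:1/2):11/2,F:6):37/12,(G:3/2,L:3/2):91/12):373/60)
total length: 3131/60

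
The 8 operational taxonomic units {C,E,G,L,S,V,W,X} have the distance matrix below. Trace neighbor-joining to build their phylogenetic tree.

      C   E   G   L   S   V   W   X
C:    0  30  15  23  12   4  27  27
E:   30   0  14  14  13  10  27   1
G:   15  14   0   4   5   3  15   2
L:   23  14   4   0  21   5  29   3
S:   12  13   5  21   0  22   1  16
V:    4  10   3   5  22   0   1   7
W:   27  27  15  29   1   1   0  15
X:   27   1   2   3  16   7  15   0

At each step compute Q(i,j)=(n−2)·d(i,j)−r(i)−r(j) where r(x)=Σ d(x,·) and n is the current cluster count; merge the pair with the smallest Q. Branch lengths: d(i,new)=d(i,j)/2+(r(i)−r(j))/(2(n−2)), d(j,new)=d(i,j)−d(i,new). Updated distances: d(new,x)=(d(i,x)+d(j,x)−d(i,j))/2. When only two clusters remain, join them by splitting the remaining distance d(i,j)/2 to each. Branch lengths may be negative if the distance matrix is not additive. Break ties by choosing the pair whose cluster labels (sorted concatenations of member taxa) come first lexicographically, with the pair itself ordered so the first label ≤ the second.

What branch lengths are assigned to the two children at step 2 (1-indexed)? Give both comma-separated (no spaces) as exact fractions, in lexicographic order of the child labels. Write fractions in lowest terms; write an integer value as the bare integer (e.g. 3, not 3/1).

iteration 1: select S,W (d=1, Q=-199); attach at lengths (-19/12, 31/12); label the merged cluster SW
  updated: d(C,SW)=19, d(E,SW)=39/2, d(G,SW)=19/2, d(L,SW)=49/2, d(SW,V)=11, d(SW,X)=15
iteration 2: select E,X (d=1, Q=-277/2); attach at lengths (77/20, -57/20); label the merged cluster EX
  updated: d(C,EX)=28, d(EX,G)=15/2, d(EX,L)=8, d(EX,SW)=67/4, d(EX,V)=8
iteration 3: select C,V (d=4, Q=-104); attach at lengths (37/4, -21/4); label the merged cluster CV
  updated: d(CV,EX)=16, d(CV,G)=7, d(CV,L)=12, d(CV,SW)=13
iteration 4: select CV,SW (d=13, Q=-291/4); attach at lengths (31/8, 73/8); label the merged cluster CSVW
  updated: d(CSVW,EX)=79/8, d(CSVW,G)=7/4, d(CSVW,L)=47/4
iteration 5: select CSVW,G (d=7/4, Q=-265/8); attach at lengths (109/32, -53/32); label the merged cluster CGSVW
  updated: d(CGSVW,EX)=125/16, d(CGSVW,L)=7
iteration 6: select CGSVW,EX (d=125/16, Q=-365/16); attach at lengths (109/32, 141/32); label the merged cluster CEGSVWX
  updated: d(CEGSVWX,L)=115/32
iteration 7: select CEGSVWX,L (d=115/32); attach at lengths (115/64, 115/64); label the merged cluster CEGLSVWX
final tree: (((((C:37/4,V:-21/4):31/8,(S:-19/12,W:31/12):73/8):109/32,G:-53/32):109/32,(E:77/20,X:-57/20):141/32):115/64,L:115/64)
total length: 1029/32

77/20,-57/20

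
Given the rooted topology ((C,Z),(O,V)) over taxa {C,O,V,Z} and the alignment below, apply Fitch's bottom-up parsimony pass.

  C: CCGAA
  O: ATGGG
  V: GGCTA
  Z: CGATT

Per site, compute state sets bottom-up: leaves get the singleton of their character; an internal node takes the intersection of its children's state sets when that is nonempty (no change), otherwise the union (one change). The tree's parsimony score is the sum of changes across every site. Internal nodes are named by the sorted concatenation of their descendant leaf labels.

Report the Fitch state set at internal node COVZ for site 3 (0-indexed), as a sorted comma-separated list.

T

site 0, node CZ: C={C} ∩ Z={C} → {C} (+0)
site 0, node OV: O={A} ∪ V={G} → {A,G} (+1)
site 0, node COVZ: CZ={C} ∪ OV={A,G} → {A,C,G} (+1)
site 1, node CZ: C={C} ∪ Z={G} → {C,G} (+1)
site 1, node OV: O={T} ∪ V={G} → {G,T} (+1)
site 1, node COVZ: CZ={C,G} ∩ OV={G,T} → {G} (+0)
site 2, node CZ: C={G} ∪ Z={A} → {A,G} (+1)
site 2, node OV: O={G} ∪ V={C} → {C,G} (+1)
site 2, node COVZ: CZ={A,G} ∩ OV={C,G} → {G} (+0)
site 3, node CZ: C={A} ∪ Z={T} → {A,T} (+1)
site 3, node OV: O={G} ∪ V={T} → {G,T} (+1)
site 3, node COVZ: CZ={A,T} ∩ OV={G,T} → {T} (+0)
site 4, node CZ: C={A} ∪ Z={T} → {A,T} (+1)
site 4, node OV: O={G} ∪ V={A} → {A,G} (+1)
site 4, node COVZ: CZ={A,T} ∩ OV={A,G} → {A} (+0)
per-site changes: [2, 2, 2, 2, 2]; total = 10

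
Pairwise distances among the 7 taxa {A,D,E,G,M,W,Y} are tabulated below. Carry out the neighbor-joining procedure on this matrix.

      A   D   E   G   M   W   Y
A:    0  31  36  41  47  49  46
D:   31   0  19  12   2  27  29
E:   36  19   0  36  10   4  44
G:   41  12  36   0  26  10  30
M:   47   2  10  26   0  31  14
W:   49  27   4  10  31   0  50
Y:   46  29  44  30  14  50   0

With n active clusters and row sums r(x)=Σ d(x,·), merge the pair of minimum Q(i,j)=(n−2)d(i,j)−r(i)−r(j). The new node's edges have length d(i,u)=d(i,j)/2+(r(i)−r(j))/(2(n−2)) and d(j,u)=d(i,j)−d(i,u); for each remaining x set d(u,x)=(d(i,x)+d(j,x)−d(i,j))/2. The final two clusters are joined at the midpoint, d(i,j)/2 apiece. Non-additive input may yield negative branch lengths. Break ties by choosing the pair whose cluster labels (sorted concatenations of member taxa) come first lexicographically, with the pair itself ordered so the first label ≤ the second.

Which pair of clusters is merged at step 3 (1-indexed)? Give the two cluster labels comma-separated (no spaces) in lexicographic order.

D,MY

step 1: merge (E,W) at d=4, Q=-300; branch lengths E→-1/5, W→21/5; new cluster EW
  updated: d(A,EW)=81/2, d(D,EW)=21, d(EW,G)=21, d(EW,M)=37/2, d(EW,Y)=45
step 2: merge (M,Y) at d=14, Q=-431/2; branch lengths M→-1/16, Y→225/16; new cluster MY
  updated: d(A,MY)=79/2, d(D,MY)=17/2, d(EW,MY)=99/4, d(G,MY)=21
step 3: merge (D,MY) at d=17/2, Q=-563/4; branch lengths D→17/24, MY→187/24; new cluster DMY
  updated: d(A,DMY)=31, d(DMY,EW)=149/8, d(DMY,G)=49/4
step 4: merge (A,DMY) at d=31, Q=-899/8; branch lengths A→901/32, DMY→91/32; new cluster ADMY
  updated: d(ADMY,EW)=225/16, d(ADMY,G)=89/8
step 5: merge (ADMY,EW) at d=225/16, Q=-739/16; branch lengths ADMY→67/32, EW→383/32; new cluster ADEMWY
  updated: d(ADEMWY,G)=289/32
step 6: merge (ADEMWY,G) at d=289/32; branch lengths ADEMWY→289/64, G→289/64; new cluster ADEGMWY
final tree: (((A:901/32,(D:17/24,(M:-1/16,Y:225/16):187/24):91/32):67/32,(E:-1/5,W:21/5):383/32):289/64,G:289/64)
total length: 2579/32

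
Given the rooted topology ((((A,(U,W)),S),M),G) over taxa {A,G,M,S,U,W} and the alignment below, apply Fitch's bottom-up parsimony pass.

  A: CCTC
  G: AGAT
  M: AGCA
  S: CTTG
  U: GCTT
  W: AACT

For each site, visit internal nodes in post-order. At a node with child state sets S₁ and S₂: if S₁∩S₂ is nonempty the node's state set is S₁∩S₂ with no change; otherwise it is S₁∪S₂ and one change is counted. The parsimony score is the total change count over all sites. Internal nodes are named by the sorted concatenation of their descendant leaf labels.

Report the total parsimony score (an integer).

12

site 0, node UW: U={G} ∪ W={A} → {A,G} (+1)
site 0, node AUW: A={C} ∪ UW={A,G} → {A,C,G} (+1)
site 0, node ASUW: AUW={A,C,G} ∩ S={C} → {C} (+0)
site 0, node AMSUW: ASUW={C} ∪ M={A} → {A,C} (+1)
site 0, node AGMSUW: AMSUW={A,C} ∩ G={A} → {A} (+0)
site 1, node UW: U={C} ∪ W={A} → {A,C} (+1)
site 1, node AUW: A={C} ∩ UW={A,C} → {C} (+0)
site 1, node ASUW: AUW={C} ∪ S={T} → {C,T} (+1)
site 1, node AMSUW: ASUW={C,T} ∪ M={G} → {C,G,T} (+1)
site 1, node AGMSUW: AMSUW={C,G,T} ∩ G={G} → {G} (+0)
site 2, node UW: U={T} ∪ W={C} → {C,T} (+1)
site 2, node AUW: A={T} ∩ UW={C,T} → {T} (+0)
site 2, node ASUW: AUW={T} ∩ S={T} → {T} (+0)
site 2, node AMSUW: ASUW={T} ∪ M={C} → {C,T} (+1)
site 2, node AGMSUW: AMSUW={C,T} ∪ G={A} → {A,C,T} (+1)
site 3, node UW: U={T} ∩ W={T} → {T} (+0)
site 3, node AUW: A={C} ∪ UW={T} → {C,T} (+1)
site 3, node ASUW: AUW={C,T} ∪ S={G} → {C,G,T} (+1)
site 3, node AMSUW: ASUW={C,G,T} ∪ M={A} → {A,C,G,T} (+1)
site 3, node AGMSUW: AMSUW={A,C,G,T} ∩ G={T} → {T} (+0)
per-site changes: [3, 3, 3, 3]; total = 12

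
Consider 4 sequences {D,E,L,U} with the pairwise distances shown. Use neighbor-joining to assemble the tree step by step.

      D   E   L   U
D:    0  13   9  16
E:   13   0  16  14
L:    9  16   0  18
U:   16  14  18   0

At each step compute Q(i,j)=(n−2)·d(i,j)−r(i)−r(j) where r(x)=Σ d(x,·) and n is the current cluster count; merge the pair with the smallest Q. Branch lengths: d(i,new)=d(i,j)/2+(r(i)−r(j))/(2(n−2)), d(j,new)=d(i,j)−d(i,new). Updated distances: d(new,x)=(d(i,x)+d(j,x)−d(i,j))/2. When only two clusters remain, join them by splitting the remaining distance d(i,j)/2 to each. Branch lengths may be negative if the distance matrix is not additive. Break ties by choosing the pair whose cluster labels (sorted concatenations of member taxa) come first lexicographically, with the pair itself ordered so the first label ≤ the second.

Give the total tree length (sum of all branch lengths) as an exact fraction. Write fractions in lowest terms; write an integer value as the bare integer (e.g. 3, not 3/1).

1. join D+L (d=9, Q=-63) ⇒ DL; edges |D|=13/4, |L|=23/4
  updated: d(DL,E)=10, d(DL,U)=25/2
2. join DL+E (d=10, Q=-73/2) ⇒ DEL; edges |DL|=17/4, |E|=23/4
  updated: d(DEL,U)=33/4
3. join DEL+U (d=33/4) ⇒ DELU; edges |DEL|=33/8, |U|=33/8
final tree: (((D:13/4,L:23/4):17/4,E:23/4):33/8,U:33/8)
total length: 109/4

109/4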